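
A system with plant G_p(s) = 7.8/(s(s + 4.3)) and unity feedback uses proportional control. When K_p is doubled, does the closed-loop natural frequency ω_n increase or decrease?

increase

ω_n = √(7.8·K_p), which grows with K_p.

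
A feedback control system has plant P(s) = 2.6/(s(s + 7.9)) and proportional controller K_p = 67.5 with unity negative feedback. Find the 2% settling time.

T_s ≈ 1.01 s

The closed-loop denominator s² + 7.9s + 175.5 gives ω_n = √175.5 = 13.25 and ζ = 7.9/(2ω_n) = 0.2982.
2% settling time T_s ≈ 4/(ζω_n) = 4/3.95 = 1.01 s.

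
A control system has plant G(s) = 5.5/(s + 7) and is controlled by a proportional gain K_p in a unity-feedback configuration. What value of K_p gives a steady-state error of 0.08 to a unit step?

Steady-state error for a unit step on this type-0 loop is 1/(1 + K_p·G(0)).
G(0) = 0.7857. Require 1/(1 + K_p·0.7857) = 0.08, so 1 + 0.7857·K_p = 12.5.
K_p = (12.5 − 1)/0.7857 = 14.6.

K_p = 14.6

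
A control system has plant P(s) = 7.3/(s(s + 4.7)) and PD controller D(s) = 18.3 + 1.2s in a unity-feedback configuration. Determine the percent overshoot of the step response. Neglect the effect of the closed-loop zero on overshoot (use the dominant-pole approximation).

10.5%

Forward path: (18.3 + 1.2s)·7.3/(s(s+4.7)). The closed-loop characteristic equation is s² + (4.7 + 7.3·1.2)s + 7.3·18.3 = 0.
That is s² + 13.46s + 133.6 = 0, so ω_n = 11.56 rad/s and ζ = 13.46/(2·11.56) = 0.5823.
%OS = 100·exp(−πζ/√(1−ζ²)) = 10.5%.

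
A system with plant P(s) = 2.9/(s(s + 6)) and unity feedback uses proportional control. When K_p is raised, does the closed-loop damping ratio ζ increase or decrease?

decrease

ζ = 6/(2√(2.9K_p)); increasing K_p raises the denominator, so ζ falls.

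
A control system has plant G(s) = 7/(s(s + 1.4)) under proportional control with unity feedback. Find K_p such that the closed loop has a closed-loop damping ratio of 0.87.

K_p = 0.0925

Closed-loop characteristic equation: s² + 1.4s + K_p·7 = 0.
So ω_n = √(7K_p) and 2ζω_n = 1.4, giving ζ = 1.4/(2√(7K_p)).
Setting ζ = 0.87: √(7K_p) = 1.4/(2·0.87) = 0.8046, so K_p = 0.6474/7 = 0.0925.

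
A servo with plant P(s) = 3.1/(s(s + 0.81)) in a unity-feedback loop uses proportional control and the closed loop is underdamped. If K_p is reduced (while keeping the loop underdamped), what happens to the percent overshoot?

decrease

ζ = 0.81/(2√(3.1K_p)) rises as K_p falls; higher damping means less overshoot.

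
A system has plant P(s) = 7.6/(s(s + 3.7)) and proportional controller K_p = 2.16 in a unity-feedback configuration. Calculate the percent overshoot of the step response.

The closed-loop denominator s² + 3.7s + 16.42 gives ω_n = √16.42 = 4.052 and ζ = 3.7/(2ω_n) = 0.4566.
%OS = 100·exp(−πζ/√(1−ζ²)) = 100·exp(−π·0.4566/√0.7915) = 19.9%.

19.9%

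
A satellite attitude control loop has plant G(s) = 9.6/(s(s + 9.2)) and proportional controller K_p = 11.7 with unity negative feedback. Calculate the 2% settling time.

Closed-loop characteristic equation: s² + 9.2s + 112.3 = 0, so ω_n = 10.6 rad/s and ζ = 9.2/(2·10.6) = 0.434.
2% settling time T_s ≈ 4/(ζω_n) = 4/4.6 = 0.87 s.

T_s ≈ 0.87 s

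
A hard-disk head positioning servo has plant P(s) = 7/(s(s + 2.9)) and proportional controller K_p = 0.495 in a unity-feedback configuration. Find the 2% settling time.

Closed-loop characteristic equation: s² + 2.9s + 3.465 = 0, so ω_n = 1.861 rad/s and ζ = 2.9/(2·1.861) = 0.779.
2% settling time T_s ≈ 4/(ζω_n) = 4/1.45 = 2.76 s.

T_s ≈ 2.76 s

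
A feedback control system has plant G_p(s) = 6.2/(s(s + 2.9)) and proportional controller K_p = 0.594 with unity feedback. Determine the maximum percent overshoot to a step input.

The closed-loop denominator s² + 2.9s + 3.683 gives ω_n = √3.683 = 1.919 and ζ = 2.9/(2ω_n) = 0.7556.
%OS = 100·exp(−πζ/√(1−ζ²)) = 100·exp(−π·0.7556/√0.4291) = 2.67%.

2.67%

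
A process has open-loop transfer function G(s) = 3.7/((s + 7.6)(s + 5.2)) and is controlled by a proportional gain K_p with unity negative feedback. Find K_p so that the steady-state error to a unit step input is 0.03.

K_p = 345

For a type-0 loop with proportional control, e_ss = 1/(1 + K_p·G(0)).
G(0) = 0.09362. Require 1/(1 + K_p·0.09362) = 0.03, so 1 + 0.09362·K_p = 33.33.
K_p = (33.33 − 1)/0.09362 = 345.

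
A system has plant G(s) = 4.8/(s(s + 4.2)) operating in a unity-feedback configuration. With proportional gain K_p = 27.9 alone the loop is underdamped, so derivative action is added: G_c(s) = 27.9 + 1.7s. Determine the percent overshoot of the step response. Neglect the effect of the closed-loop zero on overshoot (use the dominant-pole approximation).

13.7%

Forward path: (27.9 + 1.7s)·4.8/(s(s+4.2)). The closed-loop characteristic equation is s² + (4.2 + 4.8·1.7)s + 4.8·27.9 = 0.
That is s² + 12.36s + 133.9 = 0, so ω_n = 11.57 rad/s and ζ = 12.36/(2·11.57) = 0.534.
%OS = 100·exp(−πζ/√(1−ζ²)) = 13.7%.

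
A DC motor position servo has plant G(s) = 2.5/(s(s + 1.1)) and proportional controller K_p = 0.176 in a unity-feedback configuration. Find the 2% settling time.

Closed-loop characteristic equation: s² + 1.1s + 0.44 = 0, so ω_n = 0.6633 rad/s and ζ = 1.1/(2·0.6633) = 0.8292.
2% settling time T_s ≈ 4/(ζω_n) = 4/0.55 = 7.27 s.

T_s ≈ 7.27 s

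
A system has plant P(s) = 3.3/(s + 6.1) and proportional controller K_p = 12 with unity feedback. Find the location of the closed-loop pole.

s = -45.7

Closed-loop transfer function: T(s) = K_p·P(s)/(1 + K_p·P(s)) = 39.6/(s + 6.1 + 39.6) = 39.6/(s + 45.7).
The closed-loop pole is at s = −45.7.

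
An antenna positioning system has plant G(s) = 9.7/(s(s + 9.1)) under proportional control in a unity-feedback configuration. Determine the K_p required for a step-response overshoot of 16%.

From %OS = 100·exp(−πζ/√(1−ζ²)) = 16%, ζ = −ln(0.16)/√(π²+ln²(0.16)) = 0.5039.
Characteristic equation s² + 9.1s + 9.7K_p = 0 gives ζ = 9.1/(2√(9.7K_p)).
Setting ζ = 0.5039: √(9.7K_p) = 9.1/(2·0.5039) = 9.03, so K_p = 81.54/9.7 = 8.41.

K_p = 8.41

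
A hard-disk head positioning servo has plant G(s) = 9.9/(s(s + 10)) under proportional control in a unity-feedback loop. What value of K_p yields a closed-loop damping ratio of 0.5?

Closed-loop characteristic equation: s² + 10s + K_p·9.9 = 0.
So ω_n = √(9.9K_p) and 2ζω_n = 10, giving ζ = 10/(2√(9.9K_p)).
Setting ζ = 0.5: √(9.9K_p) = 10/(2·0.5) = 10, so K_p = 100/9.9 = 10.1.

K_p = 10.1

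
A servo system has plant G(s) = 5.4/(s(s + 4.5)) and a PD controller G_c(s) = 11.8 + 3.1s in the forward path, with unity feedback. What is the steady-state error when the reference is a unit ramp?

The loop has one pole at the origin (type 1). Velocity error constant K_v = lim_{s→0} s·G_c(s)G(s) = 11.8·5.4/4.5 = 14.16.
Steady-state error to a unit ramp: e_ss = 1/K_v = 0.0706.

0.0706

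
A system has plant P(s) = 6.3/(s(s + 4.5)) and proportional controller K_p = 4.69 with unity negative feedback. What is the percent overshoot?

The closed-loop denominator s² + 4.5s + 29.55 gives ω_n = √29.55 = 5.436 and ζ = 4.5/(2ω_n) = 0.4139.
%OS = 100·exp(−πζ/√(1−ζ²)) = 100·exp(−π·0.4139/√0.8287) = 24%.

24%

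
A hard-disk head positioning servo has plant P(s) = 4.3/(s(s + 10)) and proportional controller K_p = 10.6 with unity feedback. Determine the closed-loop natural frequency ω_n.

ω_n = 6.75 rad/s

The closed-loop denominator is s(s+10) + 10.6·4.3 = s² + 10s + 45.58.
So ω_n² = 45.58 ⇒ ω_n = 6.751 rad/s, and ζ = 10/(2ω_n) = 0.741.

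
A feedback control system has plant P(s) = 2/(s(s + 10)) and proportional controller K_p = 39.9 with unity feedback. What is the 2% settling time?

The closed-loop denominator s² + 10s + 79.8 gives ω_n = √79.8 = 8.933 and ζ = 10/(2ω_n) = 0.5597.
2% settling time T_s ≈ 4/(ζω_n) = 4/5 = 0.8 s.

T_s ≈ 0.8 s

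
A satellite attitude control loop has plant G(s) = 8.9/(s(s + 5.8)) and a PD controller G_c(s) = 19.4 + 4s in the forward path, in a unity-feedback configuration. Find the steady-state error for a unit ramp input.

The loop has one pole at the origin (type 1). Velocity error constant K_v = lim_{s→0} s·G_c(s)G(s) = 19.4·8.9/5.8 = 29.77.
Steady-state error to a unit ramp: e_ss = 1/K_v = 0.0336.

0.0336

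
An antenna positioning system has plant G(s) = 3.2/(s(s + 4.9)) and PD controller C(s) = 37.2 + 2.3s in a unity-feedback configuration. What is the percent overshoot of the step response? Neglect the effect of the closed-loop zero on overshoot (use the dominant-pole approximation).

Forward path: (37.2 + 2.3s)·3.2/(s(s+4.9)). The closed-loop characteristic equation is s² + (4.9 + 3.2·2.3)s + 3.2·37.2 = 0.
That is s² + 12.26s + 119 = 0, so ω_n = 10.91 rad/s and ζ = 12.26/(2·10.91) = 0.5618.
%OS = 100·exp(−πζ/√(1−ζ²)) = 11.8%.

11.8%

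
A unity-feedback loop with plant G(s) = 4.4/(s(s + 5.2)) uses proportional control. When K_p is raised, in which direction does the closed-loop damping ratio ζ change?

ζ = 5.2/(2√(4.4K_p)); increasing K_p raises the denominator, so ζ falls.

decrease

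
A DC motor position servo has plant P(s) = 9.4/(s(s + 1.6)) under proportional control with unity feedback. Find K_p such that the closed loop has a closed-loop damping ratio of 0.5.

Closed-loop characteristic equation: s² + 1.6s + K_p·9.4 = 0.
So ω_n = √(9.4K_p) and 2ζω_n = 1.6, giving ζ = 1.6/(2√(9.4K_p)).
Setting ζ = 0.5: √(9.4K_p) = 1.6/(2·0.5) = 1.6, so K_p = 2.56/9.4 = 0.272.

K_p = 0.272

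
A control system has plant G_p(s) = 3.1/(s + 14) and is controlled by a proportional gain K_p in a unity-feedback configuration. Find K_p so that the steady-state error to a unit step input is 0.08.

K_p = 51.9

The loop is type 0, so e_ss(step) = 1/(1 + K_pos) with K_pos = K_p·G_p(0).
G_p(0) = 0.2214. Require 1/(1 + K_p·0.2214) = 0.08, so 1 + 0.2214·K_p = 12.5.
K_p = (12.5 − 1)/0.2214 = 51.9.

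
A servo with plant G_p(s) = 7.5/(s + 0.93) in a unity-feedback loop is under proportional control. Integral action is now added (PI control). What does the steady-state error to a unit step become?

0

Adding integral action puts a pole at s = 0 in the forward path, raising the system type to 1; a type-1 loop has zero steady-state error to a step.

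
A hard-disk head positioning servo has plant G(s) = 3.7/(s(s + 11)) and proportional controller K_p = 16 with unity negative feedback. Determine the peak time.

T_p = 0.584 s

Closed-loop characteristic equation: s² + 11s + 59.2 = 0, so ω_n = 7.694 rad/s and ζ = 11/(2·7.694) = 0.7148.
Damped frequency ω_d = ω_n√(1−ζ²) = 5.381 rad/s, so peak time T_p = π/ω_d = 0.584 s.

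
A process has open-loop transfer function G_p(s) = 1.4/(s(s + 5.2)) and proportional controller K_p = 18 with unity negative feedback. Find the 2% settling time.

Closed-loop characteristic equation: s² + 5.2s + 25.2 = 0, so ω_n = 5.02 rad/s and ζ = 5.2/(2·5.02) = 0.5179.
2% settling time T_s ≈ 4/(ζω_n) = 4/2.6 = 1.54 s.

T_s ≈ 1.54 s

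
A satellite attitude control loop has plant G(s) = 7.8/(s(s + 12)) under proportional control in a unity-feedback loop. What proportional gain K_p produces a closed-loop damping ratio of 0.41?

Closed-loop characteristic equation: s² + 12s + K_p·7.8 = 0.
So ω_n = √(7.8K_p) and 2ζω_n = 12, giving ζ = 12/(2√(7.8K_p)).
Setting ζ = 0.41: √(7.8K_p) = 12/(2·0.41) = 14.63, so K_p = 214.2/7.8 = 27.5.

K_p = 27.5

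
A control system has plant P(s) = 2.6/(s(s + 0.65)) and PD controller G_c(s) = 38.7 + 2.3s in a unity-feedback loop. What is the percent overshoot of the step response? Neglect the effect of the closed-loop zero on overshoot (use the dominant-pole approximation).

Forward path: (38.7 + 2.3s)·2.6/(s(s+0.65)). The closed-loop characteristic equation is s² + (0.65 + 2.6·2.3)s + 2.6·38.7 = 0.
That is s² + 6.63s + 100.6 = 0, so ω_n = 10.03 rad/s and ζ = 6.63/(2·10.03) = 0.3305.
%OS = 100·exp(−πζ/√(1−ζ²)) = 33.3%.

33.3%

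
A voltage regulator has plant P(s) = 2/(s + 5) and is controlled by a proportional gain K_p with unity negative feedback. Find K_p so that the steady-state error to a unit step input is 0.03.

The loop is type 0, so e_ss(step) = 1/(1 + K_pos) with K_pos = K_p·P(0).
P(0) = 0.4. Require 1/(1 + K_p·0.4) = 0.03, so 1 + 0.4·K_p = 33.33.
K_p = (33.33 − 1)/0.4 = 80.8.

K_p = 80.8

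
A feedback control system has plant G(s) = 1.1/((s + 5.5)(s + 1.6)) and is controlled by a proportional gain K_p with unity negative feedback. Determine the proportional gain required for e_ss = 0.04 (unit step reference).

K_p = 192

The loop is type 0, so e_ss(step) = 1/(1 + K_pos) with K_pos = K_p·G(0).
G(0) = 0.125. Require 1/(1 + K_p·0.125) = 0.04, so 1 + 0.125·K_p = 25.
K_p = (25 − 1)/0.125 = 192.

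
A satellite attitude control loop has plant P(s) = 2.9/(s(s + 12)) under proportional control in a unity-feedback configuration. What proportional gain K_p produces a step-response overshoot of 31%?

From %OS = 100·exp(−πζ/√(1−ζ²)) = 31%, ζ = −ln(0.31)/√(π²+ln²(0.31)) = 0.3493.
Characteristic equation s² + 12s + 2.9K_p = 0 gives ζ = 12/(2√(2.9K_p)).
Setting ζ = 0.3493: √(2.9K_p) = 12/(2·0.3493) = 17.18, so K_p = 295/2.9 = 102.

K_p = 102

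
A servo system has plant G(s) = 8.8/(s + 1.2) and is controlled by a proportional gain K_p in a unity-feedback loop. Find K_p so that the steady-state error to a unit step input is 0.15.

The loop is type 0, so e_ss(step) = 1/(1 + K_pos) with K_pos = K_p·G(0).
G(0) = 7.333. Require 1/(1 + K_p·7.333) = 0.15, so 1 + 7.333·K_p = 6.667.
K_p = (6.667 − 1)/7.333 = 0.773.

K_p = 0.773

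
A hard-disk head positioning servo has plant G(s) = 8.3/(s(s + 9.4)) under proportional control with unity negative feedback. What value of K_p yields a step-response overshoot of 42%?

K_p = 37.6

From %OS = 100·exp(−πζ/√(1−ζ²)) = 42%, ζ = −ln(0.42)/√(π²+ln²(0.42)) = 0.2662.
Characteristic equation s² + 9.4s + 8.3K_p = 0 gives ζ = 9.4/(2√(8.3K_p)).
Setting ζ = 0.2662: √(8.3K_p) = 9.4/(2·0.2662) = 17.66, so K_p = 311.8/8.3 = 37.6.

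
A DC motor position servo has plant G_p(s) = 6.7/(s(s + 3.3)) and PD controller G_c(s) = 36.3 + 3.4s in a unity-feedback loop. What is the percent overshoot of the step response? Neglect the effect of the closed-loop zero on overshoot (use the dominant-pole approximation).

Forward path: (36.3 + 3.4s)·6.7/(s(s+3.3)). The closed-loop characteristic equation is s² + (3.3 + 6.7·3.4)s + 6.7·36.3 = 0.
That is s² + 26.08s + 243.2 = 0, so ω_n = 15.6 rad/s and ζ = 26.08/(2·15.6) = 0.8362.
%OS = 100·exp(−πζ/√(1−ζ²)) = 0.832%.

0.832%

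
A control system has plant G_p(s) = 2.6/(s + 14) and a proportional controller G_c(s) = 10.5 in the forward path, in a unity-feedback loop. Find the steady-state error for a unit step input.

The loop is type 0. Static position error constant K_pos = G_c(0)·G_p(0) = 10.5·0.1857 = 1.95.
Steady-state error to a unit step: e_ss = 1/(1+K_pos) = 1/2.95 = 0.339.

0.339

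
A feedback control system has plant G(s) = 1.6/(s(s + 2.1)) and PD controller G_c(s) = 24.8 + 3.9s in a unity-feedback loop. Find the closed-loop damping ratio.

Forward path: (24.8 + 3.9s)·1.6/(s(s+2.1)). The closed-loop characteristic equation is s² + (2.1 + 1.6·3.9)s + 1.6·24.8 = 0.
That is s² + 8.34s + 39.68 = 0, so ω_n = 6.299 rad/s and ζ = 8.34/(2·6.299) = 0.662.

ζ = 0.662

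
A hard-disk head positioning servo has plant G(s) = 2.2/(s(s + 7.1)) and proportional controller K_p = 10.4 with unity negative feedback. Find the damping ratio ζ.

1 + K_p·G(s) = 0 gives s² + 7.1s + 22.88 = 0.
So ω_n² = 22.88 ⇒ ω_n = 4.783 rad/s, and ζ = 7.1/(2ω_n) = 0.742.

ζ = 0.742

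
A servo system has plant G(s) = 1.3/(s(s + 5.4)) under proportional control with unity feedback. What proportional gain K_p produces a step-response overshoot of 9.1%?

K_p = 15.2

From %OS = 100·exp(−πζ/√(1−ζ²)) = 9.1%, ζ = −ln(0.091)/√(π²+ln²(0.091)) = 0.6066.
Characteristic equation s² + 5.4s + 1.3K_p = 0 gives ζ = 5.4/(2√(1.3K_p)).
Setting ζ = 0.6066: √(1.3K_p) = 5.4/(2·0.6066) = 4.451, so K_p = 19.81/1.3 = 15.2.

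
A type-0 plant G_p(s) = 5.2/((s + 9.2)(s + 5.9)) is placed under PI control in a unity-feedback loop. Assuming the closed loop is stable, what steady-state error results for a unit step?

The PI controller's integrator makes the forward path type 1, so e_ss to a step is zero.

0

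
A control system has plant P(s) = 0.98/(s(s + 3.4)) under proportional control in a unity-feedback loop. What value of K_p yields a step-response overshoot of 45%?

K_p = 48.6

From %OS = 100·exp(−πζ/√(1−ζ²)) = 45%, ζ = −ln(0.45)/√(π²+ln²(0.45)) = 0.2463.
Characteristic equation s² + 3.4s + 0.98K_p = 0 gives ζ = 3.4/(2√(0.98K_p)).
Setting ζ = 0.2463: √(0.98K_p) = 3.4/(2·0.2463) = 6.901, so K_p = 47.62/0.98 = 48.6.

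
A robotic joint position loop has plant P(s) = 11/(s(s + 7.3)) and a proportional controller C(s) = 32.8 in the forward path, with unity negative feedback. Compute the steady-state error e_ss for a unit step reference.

The open loop C(s)P(s) has a pole at the origin (type 1), so the static position error constant is infinite and e_ss = 1/(1+∞) = 0.

0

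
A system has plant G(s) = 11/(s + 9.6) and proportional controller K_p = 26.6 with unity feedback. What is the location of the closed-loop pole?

Closed-loop transfer function: T(s) = K_p·G(s)/(1 + K_p·G(s)) = 292.6/(s + 9.6 + 292.6) = 292.6/(s + 302.2).
The closed-loop pole is at s = −302.2.

s = -302.2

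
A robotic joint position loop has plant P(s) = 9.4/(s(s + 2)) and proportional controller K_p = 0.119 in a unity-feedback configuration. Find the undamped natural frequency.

ω_n = 1.06 rad/s

1 + K_p·P(s) = 0 gives s² + 2s + 1.119 = 0.
So ω_n² = 1.119 ⇒ ω_n = 1.058 rad/s, and ζ = 2/(2ω_n) = 0.946.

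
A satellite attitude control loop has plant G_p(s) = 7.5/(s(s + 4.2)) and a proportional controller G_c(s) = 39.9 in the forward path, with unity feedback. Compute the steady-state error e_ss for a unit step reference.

The open loop G_c(s)G_p(s) has a pole at the origin (type 1), so the static position error constant is infinite and e_ss = 1/(1+∞) = 0.

0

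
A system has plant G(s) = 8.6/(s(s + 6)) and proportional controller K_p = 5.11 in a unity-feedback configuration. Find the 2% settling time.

T_s ≈ 1.33 s

From 1 + K_pG(s) = 0: s² + 6s + 43.95 = 0 ⇒ ω_n = 6.629, ζ = 0.4525.
2% settling time T_s ≈ 4/(ζω_n) = 4/3 = 1.33 s.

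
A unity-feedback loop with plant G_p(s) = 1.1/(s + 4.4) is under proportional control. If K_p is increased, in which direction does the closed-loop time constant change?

Closed-loop pole is at s = −(4.4+K_p·1.1); larger K_p moves it further left, so τ = 1/(4.4+K_p·1.1) decreases.

decrease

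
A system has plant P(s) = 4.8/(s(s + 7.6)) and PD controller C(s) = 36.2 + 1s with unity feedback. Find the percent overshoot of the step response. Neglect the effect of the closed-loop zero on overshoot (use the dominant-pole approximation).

Forward path: (36.2 + 1s)·4.8/(s(s+7.6)). The closed-loop characteristic equation is s² + (7.6 + 4.8·1)s + 4.8·36.2 = 0.
That is s² + 12.4s + 173.8 = 0, so ω_n = 13.18 rad/s and ζ = 12.4/(2·13.18) = 0.4703.
%OS = 100·exp(−πζ/√(1−ζ²)) = 18.7%.

18.7%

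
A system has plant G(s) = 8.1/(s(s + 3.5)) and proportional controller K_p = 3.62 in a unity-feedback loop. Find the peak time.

T_p = 0.613 s

From 1 + K_pG(s) = 0: s² + 3.5s + 29.32 = 0 ⇒ ω_n = 5.415, ζ = 0.3232.
Damped frequency ω_d = ω_n√(1−ζ²) = 5.124 rad/s, so peak time T_p = π/ω_d = 0.613 s.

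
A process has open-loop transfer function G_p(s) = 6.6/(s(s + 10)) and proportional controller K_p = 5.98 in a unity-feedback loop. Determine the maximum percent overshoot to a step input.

Closed-loop characteristic equation: s² + 10s + 39.47 = 0, so ω_n = 6.282 rad/s and ζ = 10/(2·6.282) = 0.7959.
%OS = 100·exp(−πζ/√(1−ζ²)) = 100·exp(−π·0.7959/√0.3666) = 1.61%.

1.61%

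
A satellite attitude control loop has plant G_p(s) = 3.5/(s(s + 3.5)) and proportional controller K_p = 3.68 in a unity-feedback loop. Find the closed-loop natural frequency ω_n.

ω_n = 3.59 rad/s

With unity feedback the closed-loop characteristic equation is s² + 3.5s + 3.68·3.5 = s² + 3.5s + 12.88 = 0.
So ω_n² = 12.88 ⇒ ω_n = 3.589 rad/s, and ζ = 3.5/(2ω_n) = 0.488.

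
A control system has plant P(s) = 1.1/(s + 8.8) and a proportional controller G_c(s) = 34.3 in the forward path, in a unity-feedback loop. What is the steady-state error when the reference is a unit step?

0.189

The loop is type 0. Static position error constant K_pos = G_c(0)·P(0) = 34.3·0.125 = 4.287.
Steady-state error to a unit step: e_ss = 1/(1+K_pos) = 1/5.287 = 0.189.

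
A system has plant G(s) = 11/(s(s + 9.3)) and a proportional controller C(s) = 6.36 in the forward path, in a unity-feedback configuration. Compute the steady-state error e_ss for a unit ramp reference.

0.133

The loop has one pole at the origin (type 1). Velocity error constant K_v = lim_{s→0} s·C(s)G(s) = 6.36·11/9.3 = 7.523.
Steady-state error to a unit ramp: e_ss = 1/K_v = 0.133.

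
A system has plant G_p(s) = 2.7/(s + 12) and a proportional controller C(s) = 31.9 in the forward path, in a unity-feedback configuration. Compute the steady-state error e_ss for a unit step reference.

The loop is type 0. Static position error constant K_pos = C(0)·G_p(0) = 31.9·0.225 = 7.178.
Steady-state error to a unit step: e_ss = 1/(1+K_pos) = 1/8.178 = 0.122.

0.122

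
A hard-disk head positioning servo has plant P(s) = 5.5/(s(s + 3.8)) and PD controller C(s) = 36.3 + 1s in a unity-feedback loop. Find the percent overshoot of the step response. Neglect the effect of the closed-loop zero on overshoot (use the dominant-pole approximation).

33.5%

Forward path: (36.3 + 1s)·5.5/(s(s+3.8)). The closed-loop characteristic equation is s² + (3.8 + 5.5·1)s + 5.5·36.3 = 0.
That is s² + 9.3s + 199.6 = 0, so ω_n = 14.13 rad/s and ζ = 9.3/(2·14.13) = 0.3291.
%OS = 100·exp(−πζ/√(1−ζ²)) = 33.5%.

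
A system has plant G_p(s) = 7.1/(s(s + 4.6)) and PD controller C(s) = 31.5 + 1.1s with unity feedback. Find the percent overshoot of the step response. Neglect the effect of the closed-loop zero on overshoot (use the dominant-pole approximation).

Forward path: (31.5 + 1.1s)·7.1/(s(s+4.6)). The closed-loop characteristic equation is s² + (4.6 + 7.1·1.1)s + 7.1·31.5 = 0.
That is s² + 12.41s + 223.6 = 0, so ω_n = 14.95 rad/s and ζ = 12.41/(2·14.95) = 0.4149.
%OS = 100·exp(−πζ/√(1−ζ²)) = 23.9%.

23.9%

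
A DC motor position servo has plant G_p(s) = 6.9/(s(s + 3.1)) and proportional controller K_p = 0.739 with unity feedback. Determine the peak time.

The closed-loop denominator s² + 3.1s + 5.099 gives ω_n = √5.099 = 2.258 and ζ = 3.1/(2ω_n) = 0.6864.
Damped frequency ω_d = ω_n√(1−ζ²) = 1.642 rad/s, so peak time T_p = π/ω_d = 1.91 s.

T_p = 1.91 s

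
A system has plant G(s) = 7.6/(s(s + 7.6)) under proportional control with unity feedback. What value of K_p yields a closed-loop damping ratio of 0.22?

K_p = 39.3

Closed-loop characteristic equation: s² + 7.6s + K_p·7.6 = 0.
So ω_n = √(7.6K_p) and 2ζω_n = 7.6, giving ζ = 7.6/(2√(7.6K_p)).
Setting ζ = 0.22: √(7.6K_p) = 7.6/(2·0.22) = 17.27, so K_p = 298.3/7.6 = 39.3.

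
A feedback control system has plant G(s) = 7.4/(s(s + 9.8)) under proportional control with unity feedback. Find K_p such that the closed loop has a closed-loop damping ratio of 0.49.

K_p = 13.5

Closed-loop characteristic equation: s² + 9.8s + K_p·7.4 = 0.
So ω_n = √(7.4K_p) and 2ζω_n = 9.8, giving ζ = 9.8/(2√(7.4K_p)).
Setting ζ = 0.49: √(7.4K_p) = 9.8/(2·0.49) = 10, so K_p = 100/7.4 = 13.5.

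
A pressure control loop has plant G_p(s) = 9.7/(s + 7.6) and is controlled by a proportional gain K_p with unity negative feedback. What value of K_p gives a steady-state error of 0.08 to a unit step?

K_p = 9.01

For a type-0 loop with proportional control, e_ss = 1/(1 + K_p·G_p(0)).
G_p(0) = 1.276. Require 1/(1 + K_p·1.276) = 0.08, so 1 + 1.276·K_p = 12.5.
K_p = (12.5 − 1)/1.276 = 9.01.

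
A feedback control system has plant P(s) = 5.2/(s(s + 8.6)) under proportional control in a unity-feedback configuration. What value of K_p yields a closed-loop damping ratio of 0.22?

Closed-loop characteristic equation: s² + 8.6s + K_p·5.2 = 0.
So ω_n = √(5.2K_p) and 2ζω_n = 8.6, giving ζ = 8.6/(2√(5.2K_p)).
Setting ζ = 0.22: √(5.2K_p) = 8.6/(2·0.22) = 19.55, so K_p = 382/5.2 = 73.5.

K_p = 73.5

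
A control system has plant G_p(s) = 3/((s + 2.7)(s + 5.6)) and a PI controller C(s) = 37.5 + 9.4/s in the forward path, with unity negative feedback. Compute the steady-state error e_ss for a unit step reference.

0

The open loop C(s)G_p(s) has a pole at the origin (type 1), so the static position error constant is infinite and e_ss = 1/(1+∞) = 0.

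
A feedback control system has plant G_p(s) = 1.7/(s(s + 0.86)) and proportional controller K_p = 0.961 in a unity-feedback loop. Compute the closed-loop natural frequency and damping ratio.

The closed-loop denominator is s(s+0.86) + 0.961·1.7 = s² + 0.86s + 1.634.
Matching s² + 2ζω_n s + ω_n²: ω_n = √1.634 = 1.278 rad/s and 2ζω_n = 0.86, so ζ = 0.86/(2·1.278) = 0.336.

ω_n = 1.28 rad/s, ζ = 0.336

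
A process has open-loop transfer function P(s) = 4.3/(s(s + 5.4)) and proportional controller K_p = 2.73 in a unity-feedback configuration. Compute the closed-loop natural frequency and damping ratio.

With unity feedback the closed-loop characteristic equation is s² + 5.4s + 2.73·4.3 = s² + 5.4s + 11.74 = 0.
Matching s² + 2ζω_n s + ω_n²: ω_n = √11.74 = 3.426 rad/s and 2ζω_n = 5.4, so ζ = 5.4/(2·3.426) = 0.788.

ω_n = 3.43 rad/s, ζ = 0.788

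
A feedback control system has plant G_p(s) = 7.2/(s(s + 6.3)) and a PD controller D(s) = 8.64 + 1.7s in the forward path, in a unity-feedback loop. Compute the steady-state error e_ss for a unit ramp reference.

0.101

The loop has one pole at the origin (type 1). Velocity error constant K_v = lim_{s→0} s·D(s)G_p(s) = 8.64·7.2/6.3 = 9.874.
Steady-state error to a unit ramp: e_ss = 1/K_v = 0.101.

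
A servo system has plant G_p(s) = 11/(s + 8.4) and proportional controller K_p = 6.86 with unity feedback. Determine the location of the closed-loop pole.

Closed-loop transfer function: T(s) = K_p·G_p(s)/(1 + K_p·G_p(s)) = 75.46/(s + 8.4 + 75.46) = 75.46/(s + 83.86).
The closed-loop pole is at s = −83.86.

s = -83.86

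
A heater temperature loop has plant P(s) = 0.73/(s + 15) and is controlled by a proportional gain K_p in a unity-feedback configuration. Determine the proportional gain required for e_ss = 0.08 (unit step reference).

The loop is type 0, so e_ss(step) = 1/(1 + K_pos) with K_pos = K_p·P(0).
P(0) = 0.04867. Require 1/(1 + K_p·0.04867) = 0.08, so 1 + 0.04867·K_p = 12.5.
K_p = (12.5 − 1)/0.04867 = 236.

K_p = 236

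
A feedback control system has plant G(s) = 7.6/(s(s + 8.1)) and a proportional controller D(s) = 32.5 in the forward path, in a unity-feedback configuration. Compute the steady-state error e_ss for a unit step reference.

0

The open loop D(s)G(s) has a pole at the origin (type 1), so the static position error constant is infinite and e_ss = 1/(1+∞) = 0.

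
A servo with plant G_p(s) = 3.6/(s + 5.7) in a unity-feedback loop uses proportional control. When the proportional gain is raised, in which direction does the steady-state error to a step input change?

decrease

The position error constant K_pos = K_p·G_p(0) grows with K_p, and e_ss = 1/(1+K_pos) falls.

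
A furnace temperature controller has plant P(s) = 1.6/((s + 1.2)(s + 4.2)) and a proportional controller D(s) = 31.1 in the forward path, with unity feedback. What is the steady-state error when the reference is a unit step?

0.092

The loop is type 0. Static position error constant K_pos = D(0)·P(0) = 31.1·0.3175 = 9.873.
Steady-state error to a unit step: e_ss = 1/(1+K_pos) = 1/10.87 = 0.092.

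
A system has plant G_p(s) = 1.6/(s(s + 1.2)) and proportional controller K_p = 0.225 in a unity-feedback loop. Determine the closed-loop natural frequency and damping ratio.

The closed-loop denominator is s(s+1.2) + 0.225·1.6 = s² + 1.2s + 0.36.
Matching s² + 2ζω_n s + ω_n²: ω_n = √0.36 = 0.6 rad/s and 2ζω_n = 1.2, so ζ = 1.2/(2·0.6) = 1.

ω_n = 0.6 rad/s, ζ = 1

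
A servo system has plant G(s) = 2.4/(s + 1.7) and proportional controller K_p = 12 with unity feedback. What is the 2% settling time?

T_s ≈ 0.131 s

Closed-loop transfer function: T(s) = K_p·G(s)/(1 + K_p·G(s)) = 28.8/(s + 1.7 + 28.8) = 28.8/(s + 30.5).
Time constant τ = 1/30.5 = 0.03279 s, so the 2% settling time is about 4τ = 0.131 s.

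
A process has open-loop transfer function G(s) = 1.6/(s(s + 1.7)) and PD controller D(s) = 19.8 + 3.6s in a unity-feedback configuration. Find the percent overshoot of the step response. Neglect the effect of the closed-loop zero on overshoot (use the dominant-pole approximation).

Forward path: (19.8 + 3.6s)·1.6/(s(s+1.7)). The closed-loop characteristic equation is s² + (1.7 + 1.6·3.6)s + 1.6·19.8 = 0.
That is s² + 7.46s + 31.68 = 0, so ω_n = 5.628 rad/s and ζ = 7.46/(2·5.628) = 0.6627.
%OS = 100·exp(−πζ/√(1−ζ²)) = 6.2%.

6.2%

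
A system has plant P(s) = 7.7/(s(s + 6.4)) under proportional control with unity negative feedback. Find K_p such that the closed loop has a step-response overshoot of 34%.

K_p = 12.6

From %OS = 100·exp(−πζ/√(1−ζ²)) = 34%, ζ = −ln(0.34)/√(π²+ln²(0.34)) = 0.3248.
Characteristic equation s² + 6.4s + 7.7K_p = 0 gives ζ = 6.4/(2√(7.7K_p)).
Setting ζ = 0.3248: √(7.7K_p) = 6.4/(2·0.3248) = 9.853, so K_p = 97.08/7.7 = 12.6.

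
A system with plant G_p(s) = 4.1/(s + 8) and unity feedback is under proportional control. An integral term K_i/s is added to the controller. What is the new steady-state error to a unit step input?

0

The integrator makes K_pos = lim_{s→0} C(s)G(s) infinite, so e_ss = 1/(1+K_pos) = 0.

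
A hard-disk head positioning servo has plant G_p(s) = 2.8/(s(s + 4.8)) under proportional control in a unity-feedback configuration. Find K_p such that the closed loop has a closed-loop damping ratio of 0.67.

K_p = 4.58

Closed-loop characteristic equation: s² + 4.8s + K_p·2.8 = 0.
So ω_n = √(2.8K_p) and 2ζω_n = 4.8, giving ζ = 4.8/(2√(2.8K_p)).
Setting ζ = 0.67: √(2.8K_p) = 4.8/(2·0.67) = 3.582, so K_p = 12.83/2.8 = 4.58.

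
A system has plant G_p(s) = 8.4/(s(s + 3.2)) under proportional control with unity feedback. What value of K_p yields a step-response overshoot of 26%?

From %OS = 100·exp(−πζ/√(1−ζ²)) = 26%, ζ = −ln(0.26)/√(π²+ln²(0.26)) = 0.3941.
Characteristic equation s² + 3.2s + 8.4K_p = 0 gives ζ = 3.2/(2√(8.4K_p)).
Setting ζ = 0.3941: √(8.4K_p) = 3.2/(2·0.3941) = 4.06, so K_p = 16.48/8.4 = 1.96.

K_p = 1.96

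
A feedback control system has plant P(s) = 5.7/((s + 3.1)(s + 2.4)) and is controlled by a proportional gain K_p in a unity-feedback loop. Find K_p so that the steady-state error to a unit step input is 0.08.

K_p = 15

Steady-state error for a unit step on this type-0 loop is 1/(1 + K_p·P(0)).
P(0) = 0.7661. Require 1/(1 + K_p·0.7661) = 0.08, so 1 + 0.7661·K_p = 12.5.
K_p = (12.5 − 1)/0.7661 = 15.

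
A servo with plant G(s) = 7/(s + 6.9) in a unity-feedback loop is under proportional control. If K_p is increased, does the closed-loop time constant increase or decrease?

decrease

The closed-loop bandwidth 6.9+K_p·7 grows with K_p, so τ shrinks.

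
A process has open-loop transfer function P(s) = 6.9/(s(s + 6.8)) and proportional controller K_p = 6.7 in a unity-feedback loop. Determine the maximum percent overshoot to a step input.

16.3%

Closed-loop characteristic equation: s² + 6.8s + 46.23 = 0, so ω_n = 6.799 rad/s and ζ = 6.8/(2·6.799) = 0.5001.
%OS = 100·exp(−πζ/√(1−ζ²)) = 100·exp(−π·0.5001/√0.7499) = 16.3%.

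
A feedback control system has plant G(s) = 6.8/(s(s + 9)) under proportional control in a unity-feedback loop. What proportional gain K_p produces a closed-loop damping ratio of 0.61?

K_p = 8

Closed-loop characteristic equation: s² + 9s + K_p·6.8 = 0.
So ω_n = √(6.8K_p) and 2ζω_n = 9, giving ζ = 9/(2√(6.8K_p)).
Setting ζ = 0.61: √(6.8K_p) = 9/(2·0.61) = 7.377, so K_p = 54.42/6.8 = 8.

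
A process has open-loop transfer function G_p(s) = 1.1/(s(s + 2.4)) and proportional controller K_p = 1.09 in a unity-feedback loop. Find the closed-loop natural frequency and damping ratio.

ω_n = 1.09 rad/s, ζ = 1.1

The closed-loop denominator is s(s+2.4) + 1.09·1.1 = s² + 2.4s + 1.199.
So ω_n² = 1.199 ⇒ ω_n = 1.095 rad/s, and ζ = 2.4/(2ω_n) = 1.1.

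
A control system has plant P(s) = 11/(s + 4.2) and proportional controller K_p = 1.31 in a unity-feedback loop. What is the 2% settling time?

Closed-loop transfer function: T(s) = K_p·P(s)/(1 + K_p·P(s)) = 14.41/(s + 4.2 + 14.41) = 14.41/(s + 18.61).
Time constant τ = 1/18.61 = 0.05373 s, so the 2% settling time is about 4τ = 0.215 s.

T_s ≈ 0.215 s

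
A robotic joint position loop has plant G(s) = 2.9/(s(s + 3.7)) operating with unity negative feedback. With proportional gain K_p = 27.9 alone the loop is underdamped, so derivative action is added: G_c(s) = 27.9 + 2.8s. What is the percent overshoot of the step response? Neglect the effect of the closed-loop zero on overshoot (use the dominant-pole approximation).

6.47%

Forward path: (27.9 + 2.8s)·2.9/(s(s+3.7)). The closed-loop characteristic equation is s² + (3.7 + 2.9·2.8)s + 2.9·27.9 = 0.
That is s² + 11.82s + 80.91 = 0, so ω_n = 8.995 rad/s and ζ = 11.82/(2·8.995) = 0.657.
%OS = 100·exp(−πζ/√(1−ζ²)) = 6.47%.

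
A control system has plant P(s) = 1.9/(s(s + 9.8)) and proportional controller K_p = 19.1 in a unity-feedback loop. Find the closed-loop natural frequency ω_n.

ω_n = 6.02 rad/s

With unity feedback the closed-loop characteristic equation is s² + 9.8s + 19.1·1.9 = s² + 9.8s + 36.29 = 0.
Matching s² + 2ζω_n s + ω_n²: ω_n = √36.29 = 6.024 rad/s and 2ζω_n = 9.8, so ζ = 9.8/(2·6.024) = 0.813.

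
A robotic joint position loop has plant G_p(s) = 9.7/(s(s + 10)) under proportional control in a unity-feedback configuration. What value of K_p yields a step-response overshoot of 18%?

K_p = 11.2

From %OS = 100·exp(−πζ/√(1−ζ²)) = 18%, ζ = −ln(0.18)/√(π²+ln²(0.18)) = 0.4791.
Characteristic equation s² + 10s + 9.7K_p = 0 gives ζ = 10/(2√(9.7K_p)).
Setting ζ = 0.4791: √(9.7K_p) = 10/(2·0.4791) = 10.44, so K_p = 108.9/9.7 = 11.2.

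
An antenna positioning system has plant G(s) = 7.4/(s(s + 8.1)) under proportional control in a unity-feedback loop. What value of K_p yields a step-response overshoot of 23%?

From %OS = 100·exp(−πζ/√(1−ζ²)) = 23%, ζ = −ln(0.23)/√(π²+ln²(0.23)) = 0.4237.
Characteristic equation s² + 8.1s + 7.4K_p = 0 gives ζ = 8.1/(2√(7.4K_p)).
Setting ζ = 0.4237: √(7.4K_p) = 8.1/(2·0.4237) = 9.558, so K_p = 91.35/7.4 = 12.3.

K_p = 12.3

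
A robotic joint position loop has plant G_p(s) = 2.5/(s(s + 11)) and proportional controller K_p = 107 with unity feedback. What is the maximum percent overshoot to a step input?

The closed-loop denominator s² + 11s + 267.5 gives ω_n = √267.5 = 16.36 and ζ = 11/(2ω_n) = 0.3363.
%OS = 100·exp(−πζ/√(1−ζ²)) = 100·exp(−π·0.3363/√0.8869) = 32.6%.

32.6%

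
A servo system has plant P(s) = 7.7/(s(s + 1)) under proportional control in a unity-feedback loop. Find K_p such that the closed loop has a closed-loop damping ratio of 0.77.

K_p = 0.0548

Closed-loop characteristic equation: s² + 1s + K_p·7.7 = 0.
So ω_n = √(7.7K_p) and 2ζω_n = 1, giving ζ = 1/(2√(7.7K_p)).
Setting ζ = 0.77: √(7.7K_p) = 1/(2·0.77) = 0.6494, so K_p = 0.4217/7.7 = 0.0548.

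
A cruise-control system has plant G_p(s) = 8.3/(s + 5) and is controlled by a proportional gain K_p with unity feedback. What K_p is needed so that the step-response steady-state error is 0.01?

K_p = 59.6

Steady-state error for a unit step on this type-0 loop is 1/(1 + K_p·G_p(0)).
G_p(0) = 1.66. Require 1/(1 + K_p·1.66) = 0.01, so 1 + 1.66·K_p = 100.
K_p = (100 − 1)/1.66 = 59.6.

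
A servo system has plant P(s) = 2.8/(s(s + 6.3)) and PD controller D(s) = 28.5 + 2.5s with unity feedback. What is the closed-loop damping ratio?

Forward path: (28.5 + 2.5s)·2.8/(s(s+6.3)). The closed-loop characteristic equation is s² + (6.3 + 2.8·2.5)s + 2.8·28.5 = 0.
That is s² + 13.3s + 79.8 = 0, so ω_n = 8.933 rad/s and ζ = 13.3/(2·8.933) = 0.7444.

ζ = 0.744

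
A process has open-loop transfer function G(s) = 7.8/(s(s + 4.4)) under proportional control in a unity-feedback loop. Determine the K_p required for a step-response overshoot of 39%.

From %OS = 100·exp(−πζ/√(1−ζ²)) = 39%, ζ = −ln(0.39)/√(π²+ln²(0.39)) = 0.2871.
Characteristic equation s² + 4.4s + 7.8K_p = 0 gives ζ = 4.4/(2√(7.8K_p)).
Setting ζ = 0.2871: √(7.8K_p) = 4.4/(2·0.2871) = 7.663, so K_p = 58.72/7.8 = 7.53.

K_p = 7.53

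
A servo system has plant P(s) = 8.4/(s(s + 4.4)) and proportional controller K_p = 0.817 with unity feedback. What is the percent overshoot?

0.775%

The closed-loop denominator s² + 4.4s + 6.863 gives ω_n = √6.863 = 2.62 and ζ = 4.4/(2ω_n) = 0.8398.
%OS = 100·exp(−πζ/√(1−ζ²)) = 100·exp(−π·0.8398/√0.2947) = 0.775%.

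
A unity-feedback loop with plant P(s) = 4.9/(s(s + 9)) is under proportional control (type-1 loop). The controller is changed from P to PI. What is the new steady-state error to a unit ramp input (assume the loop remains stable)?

0

The integrator raises the loop to type 2, so K_v → ∞ and e_ss to a ramp is zero.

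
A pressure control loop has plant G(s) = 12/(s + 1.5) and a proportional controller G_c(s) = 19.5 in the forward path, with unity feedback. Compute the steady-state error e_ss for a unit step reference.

0.00637

The loop is type 0. Static position error constant K_pos = G_c(0)·G(0) = 19.5·8 = 156.
Steady-state error to a unit step: e_ss = 1/(1+K_pos) = 1/157 = 0.00637.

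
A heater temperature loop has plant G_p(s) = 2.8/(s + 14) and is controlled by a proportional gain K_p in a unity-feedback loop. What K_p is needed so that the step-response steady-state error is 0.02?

K_p = 245

Steady-state error for a unit step on this type-0 loop is 1/(1 + K_p·G_p(0)).
G_p(0) = 0.2. Require 1/(1 + K_p·0.2) = 0.02, so 1 + 0.2·K_p = 50.
K_p = (50 − 1)/0.2 = 245.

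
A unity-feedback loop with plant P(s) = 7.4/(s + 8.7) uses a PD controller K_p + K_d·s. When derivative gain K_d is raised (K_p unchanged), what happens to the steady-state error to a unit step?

K_d affects only the transient (the s-coefficient); the DC loop gain, and hence e_ss, depends only on K_p.

unchanged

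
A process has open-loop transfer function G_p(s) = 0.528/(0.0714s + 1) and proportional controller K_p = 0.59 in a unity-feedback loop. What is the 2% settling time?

T_s ≈ 0.218 s

Closed loop: T(s) = K_p·G_p/(1+K_p·G_p) = 0.3115/(0.0714s + 1 + 0.3115), with pole at s = −(1 + 0.3115)/0.0714 = −18.37.
τ = 1/18.37 = 0.05444 s, so 2% settling time ≈ 4τ = 0.218 s.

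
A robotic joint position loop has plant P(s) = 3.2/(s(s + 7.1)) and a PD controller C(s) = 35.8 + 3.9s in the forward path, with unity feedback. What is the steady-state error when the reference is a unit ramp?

0.062

The loop has one pole at the origin (type 1). Velocity error constant K_v = lim_{s→0} s·C(s)P(s) = 35.8·3.2/7.1 = 16.14.
Steady-state error to a unit ramp: e_ss = 1/K_v = 0.062.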